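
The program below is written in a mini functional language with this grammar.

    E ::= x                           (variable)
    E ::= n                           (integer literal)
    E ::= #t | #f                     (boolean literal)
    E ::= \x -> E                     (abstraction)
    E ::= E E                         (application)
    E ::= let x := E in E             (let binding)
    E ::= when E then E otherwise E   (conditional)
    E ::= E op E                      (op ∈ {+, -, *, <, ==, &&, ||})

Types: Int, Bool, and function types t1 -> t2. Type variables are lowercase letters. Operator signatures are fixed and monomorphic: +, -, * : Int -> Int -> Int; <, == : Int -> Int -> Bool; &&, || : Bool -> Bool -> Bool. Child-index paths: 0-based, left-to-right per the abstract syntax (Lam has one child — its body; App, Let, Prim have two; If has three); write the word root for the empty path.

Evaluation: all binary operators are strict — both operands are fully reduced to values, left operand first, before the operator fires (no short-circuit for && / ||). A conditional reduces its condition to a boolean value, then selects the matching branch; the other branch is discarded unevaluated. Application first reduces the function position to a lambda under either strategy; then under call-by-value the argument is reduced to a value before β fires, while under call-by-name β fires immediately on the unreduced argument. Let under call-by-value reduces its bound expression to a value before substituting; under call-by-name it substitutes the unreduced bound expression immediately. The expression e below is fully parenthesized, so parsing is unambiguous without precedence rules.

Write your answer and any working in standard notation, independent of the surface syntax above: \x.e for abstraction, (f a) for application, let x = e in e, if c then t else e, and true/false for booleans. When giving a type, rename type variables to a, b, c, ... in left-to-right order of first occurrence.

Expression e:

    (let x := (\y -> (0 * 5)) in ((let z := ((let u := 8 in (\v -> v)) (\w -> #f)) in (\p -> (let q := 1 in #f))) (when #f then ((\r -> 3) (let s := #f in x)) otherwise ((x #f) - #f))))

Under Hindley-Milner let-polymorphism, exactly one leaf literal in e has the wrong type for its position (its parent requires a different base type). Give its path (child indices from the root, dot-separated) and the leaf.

Working:
  unify Int ~ Int
  unify Int ~ Int
\y._ : a -> Int
let x : forall. a -> Int
let u : Int
v : b
\v._ : b -> b
\w._ : c -> Bool
  unify b -> b ~ (c -> Bool) -> d
  unify b ~ c -> Bool
  unify c -> Bool ~ d
_ _ : c -> Bool
let z : forall. c -> Bool
let q : Int
\p._ : e -> Bool
  unify Bool ~ Bool
\r._ : f -> Int
let s : Bool
x : g -> Int
  unify f -> Int ~ (g -> Int) -> h
  unify f ~ g -> Int
  unify Int ~ h
_ _ : Int
x : i -> Int
  unify i -> Int ~ Bool -> j
  unify i ~ Bool
  unify Int ~ j
_ _ : Int
  unify Int ~ Int
  unify Bool ~ Int
  FAIL: mismatch Bool ~ Int

Answer: 1.1.2.1 : false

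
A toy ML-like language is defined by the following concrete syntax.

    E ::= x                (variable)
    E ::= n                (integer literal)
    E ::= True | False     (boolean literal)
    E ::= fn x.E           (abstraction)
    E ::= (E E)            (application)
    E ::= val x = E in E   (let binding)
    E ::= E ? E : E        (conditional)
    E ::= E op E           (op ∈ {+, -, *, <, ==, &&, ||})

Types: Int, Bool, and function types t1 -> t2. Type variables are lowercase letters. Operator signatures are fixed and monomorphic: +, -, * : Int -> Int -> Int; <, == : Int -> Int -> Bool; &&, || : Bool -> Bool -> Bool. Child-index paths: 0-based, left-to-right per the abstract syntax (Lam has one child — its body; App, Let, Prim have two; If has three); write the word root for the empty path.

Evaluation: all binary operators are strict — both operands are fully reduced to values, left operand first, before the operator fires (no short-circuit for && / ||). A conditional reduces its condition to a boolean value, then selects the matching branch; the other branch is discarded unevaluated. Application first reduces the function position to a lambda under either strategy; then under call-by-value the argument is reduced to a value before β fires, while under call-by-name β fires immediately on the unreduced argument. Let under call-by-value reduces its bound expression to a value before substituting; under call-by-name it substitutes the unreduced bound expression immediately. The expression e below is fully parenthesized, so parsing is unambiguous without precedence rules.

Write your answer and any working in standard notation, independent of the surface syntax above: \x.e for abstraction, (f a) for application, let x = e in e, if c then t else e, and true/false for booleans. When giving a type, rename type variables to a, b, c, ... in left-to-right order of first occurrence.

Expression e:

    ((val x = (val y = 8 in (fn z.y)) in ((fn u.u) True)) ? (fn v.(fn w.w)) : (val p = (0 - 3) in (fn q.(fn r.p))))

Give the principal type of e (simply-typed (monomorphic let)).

Trace:
let y : Int
y : Int
\z._ : a -> Int
let x : a -> Int
u : b
\u._ : b -> b
  unify b -> b ~ Bool -> c
  unify b ~ Bool
  unify Bool ~ c
_ _ : Bool
  unify Bool ~ Bool
w : e
\w._ : e -> e
\v._ : d -> e -> e
  unify Int ~ Int
  unify Int ~ Int
let p : Int
p : Int
\r._ : g -> Int
\q._ : f -> g -> Int
  unify d -> e -> e ~ f -> g -> Int
  unify d ~ f
  unify e -> e ~ g -> Int
  unify e ~ g
  unify g ~ Int

Answer: a -> Int -> Int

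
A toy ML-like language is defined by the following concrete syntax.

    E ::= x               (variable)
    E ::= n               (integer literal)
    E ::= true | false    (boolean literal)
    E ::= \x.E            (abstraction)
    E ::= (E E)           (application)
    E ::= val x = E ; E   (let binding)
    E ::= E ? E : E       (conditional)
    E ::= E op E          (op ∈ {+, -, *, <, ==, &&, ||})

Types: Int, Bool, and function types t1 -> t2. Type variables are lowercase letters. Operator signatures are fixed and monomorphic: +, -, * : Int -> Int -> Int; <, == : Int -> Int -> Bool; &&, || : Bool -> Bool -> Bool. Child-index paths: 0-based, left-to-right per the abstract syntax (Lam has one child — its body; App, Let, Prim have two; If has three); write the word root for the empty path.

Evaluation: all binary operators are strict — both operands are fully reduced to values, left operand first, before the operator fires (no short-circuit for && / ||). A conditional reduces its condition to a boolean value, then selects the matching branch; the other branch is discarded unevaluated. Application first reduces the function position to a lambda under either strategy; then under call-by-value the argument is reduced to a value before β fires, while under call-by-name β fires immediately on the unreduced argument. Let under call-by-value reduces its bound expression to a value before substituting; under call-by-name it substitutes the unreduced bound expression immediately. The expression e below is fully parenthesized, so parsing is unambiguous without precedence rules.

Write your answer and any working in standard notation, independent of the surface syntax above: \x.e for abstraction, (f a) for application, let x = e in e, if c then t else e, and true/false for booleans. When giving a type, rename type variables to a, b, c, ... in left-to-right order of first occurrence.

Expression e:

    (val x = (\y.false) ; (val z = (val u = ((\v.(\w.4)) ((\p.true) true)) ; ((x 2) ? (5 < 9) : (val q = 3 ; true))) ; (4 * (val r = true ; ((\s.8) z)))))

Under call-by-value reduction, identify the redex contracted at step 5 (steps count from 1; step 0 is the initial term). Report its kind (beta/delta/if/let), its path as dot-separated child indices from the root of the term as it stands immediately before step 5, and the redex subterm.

Answer: beta at 0.0 : ((\y.false) 2)

Working:
step 0: (let x = (\y.false) in (let z = (let u = ((\v.(\w.4)) ((\p.true) true)) in (if (x 2) then (5 < 9) else (let q = 3 in true))) in (4 * (let r = true in ((\s.8) z)))))
step 1: [let@root] (let z = (let u = ((\v.(\w.4)) ((\p.true) true)) in (if ((\y.false) 2) then (5 < 9) else (let q = 3 in true))) in (4 * (let r = true in ((\s.8) z))))
step 2: [beta@0.0.1] (let z = (let u = ((\v.(\w.4)) true) in (if ((\y.false) 2) then (5 < 9) else (let q = 3 in true))) in (4 * (let r = true in ((\s.8) z))))
step 3: [beta@0.0] (let z = (let u = (\w.4) in (if ((\y.false) 2) then (5 < 9) else (let q = 3 in true))) in (4 * (let r = true in ((\s.8) z))))
step 4: [let@0] (let z = (if ((\y.false) 2) then (5 < 9) else (let q = 3 in true)) in (4 * (let r = true in ((\s.8) z))))
step 5: [beta@0.0] (let z = (if false then (5 < 9) else (let q = 3 in true)) in (4 * (let r = true in ((\s.8) z))))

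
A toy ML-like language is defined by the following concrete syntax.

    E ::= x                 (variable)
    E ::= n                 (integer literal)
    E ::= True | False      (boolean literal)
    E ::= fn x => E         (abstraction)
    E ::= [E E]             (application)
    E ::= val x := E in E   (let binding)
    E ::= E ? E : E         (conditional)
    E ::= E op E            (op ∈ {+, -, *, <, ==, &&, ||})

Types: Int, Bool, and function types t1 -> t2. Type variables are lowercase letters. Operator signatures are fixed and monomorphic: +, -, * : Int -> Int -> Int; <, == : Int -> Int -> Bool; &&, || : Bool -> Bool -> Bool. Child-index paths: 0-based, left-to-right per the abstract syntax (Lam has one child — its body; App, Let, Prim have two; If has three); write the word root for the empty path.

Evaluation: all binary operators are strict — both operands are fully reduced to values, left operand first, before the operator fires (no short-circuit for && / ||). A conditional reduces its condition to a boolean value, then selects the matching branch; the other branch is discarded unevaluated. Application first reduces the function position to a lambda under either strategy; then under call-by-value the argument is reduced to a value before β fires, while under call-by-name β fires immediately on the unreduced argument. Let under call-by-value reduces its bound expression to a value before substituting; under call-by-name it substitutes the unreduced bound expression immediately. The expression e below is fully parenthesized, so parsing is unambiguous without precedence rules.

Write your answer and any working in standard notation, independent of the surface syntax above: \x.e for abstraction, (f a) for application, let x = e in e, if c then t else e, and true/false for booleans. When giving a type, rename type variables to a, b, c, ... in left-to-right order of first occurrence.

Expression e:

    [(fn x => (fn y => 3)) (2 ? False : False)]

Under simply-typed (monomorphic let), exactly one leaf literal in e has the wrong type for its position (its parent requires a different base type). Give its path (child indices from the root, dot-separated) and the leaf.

Answer: 1.0 : 2

Working:
\y._ : b -> Int
\x._ : a -> b -> Int
  unify Int ~ Bool
  FAIL: mismatch Int ~ Bool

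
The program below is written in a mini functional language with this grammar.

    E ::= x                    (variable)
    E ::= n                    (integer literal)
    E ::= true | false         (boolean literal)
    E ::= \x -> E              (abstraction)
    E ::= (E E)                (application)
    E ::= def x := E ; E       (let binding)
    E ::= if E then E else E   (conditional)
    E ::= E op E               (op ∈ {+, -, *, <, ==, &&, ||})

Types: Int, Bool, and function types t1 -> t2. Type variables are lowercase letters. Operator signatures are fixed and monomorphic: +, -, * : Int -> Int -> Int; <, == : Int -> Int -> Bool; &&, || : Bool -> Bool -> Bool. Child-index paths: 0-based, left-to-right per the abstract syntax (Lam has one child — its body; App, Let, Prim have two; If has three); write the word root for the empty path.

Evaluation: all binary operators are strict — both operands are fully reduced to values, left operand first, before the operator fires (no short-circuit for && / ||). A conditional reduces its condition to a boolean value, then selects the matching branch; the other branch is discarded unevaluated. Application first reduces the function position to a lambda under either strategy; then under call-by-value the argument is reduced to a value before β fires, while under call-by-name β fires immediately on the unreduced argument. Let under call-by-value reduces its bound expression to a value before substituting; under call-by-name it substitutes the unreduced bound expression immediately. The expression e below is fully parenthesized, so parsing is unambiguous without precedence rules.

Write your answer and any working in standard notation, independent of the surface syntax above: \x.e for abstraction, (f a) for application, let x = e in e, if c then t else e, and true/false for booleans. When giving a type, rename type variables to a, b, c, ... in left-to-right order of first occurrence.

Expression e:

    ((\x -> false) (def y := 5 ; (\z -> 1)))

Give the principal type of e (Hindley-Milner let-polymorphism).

Working:
\x._ : a -> Bool
let y : Int
\z._ : b -> Int
  unify a -> Bool ~ (b -> Int) -> c
  unify a ~ b -> Int
  unify Bool ~ c
_ _ : Bool

Answer: Bool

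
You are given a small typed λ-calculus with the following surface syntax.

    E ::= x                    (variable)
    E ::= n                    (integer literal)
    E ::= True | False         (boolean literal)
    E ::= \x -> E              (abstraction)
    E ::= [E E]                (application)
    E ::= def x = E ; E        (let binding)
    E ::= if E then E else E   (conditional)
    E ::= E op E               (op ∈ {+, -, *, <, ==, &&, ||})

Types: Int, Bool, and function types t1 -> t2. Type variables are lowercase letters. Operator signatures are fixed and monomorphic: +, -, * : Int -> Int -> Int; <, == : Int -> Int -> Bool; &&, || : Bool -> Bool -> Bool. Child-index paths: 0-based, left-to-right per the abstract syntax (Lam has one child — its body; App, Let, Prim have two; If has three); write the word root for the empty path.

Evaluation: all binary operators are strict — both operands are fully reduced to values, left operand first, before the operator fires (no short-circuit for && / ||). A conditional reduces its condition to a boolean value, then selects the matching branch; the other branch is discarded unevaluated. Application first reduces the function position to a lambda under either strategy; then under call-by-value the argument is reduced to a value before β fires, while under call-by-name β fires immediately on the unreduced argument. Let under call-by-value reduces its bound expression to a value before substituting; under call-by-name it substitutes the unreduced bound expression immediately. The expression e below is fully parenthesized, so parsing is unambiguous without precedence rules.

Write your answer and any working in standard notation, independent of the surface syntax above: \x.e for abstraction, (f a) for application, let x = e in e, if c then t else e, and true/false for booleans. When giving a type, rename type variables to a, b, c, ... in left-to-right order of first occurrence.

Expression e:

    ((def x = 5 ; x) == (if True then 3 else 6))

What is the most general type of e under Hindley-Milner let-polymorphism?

Derivation:
let x : Int
x : Int
  unify Int ~ Int
  unify Bool ~ Bool
  unify Int ~ Int
  unify Int ~ Int

Answer: Bool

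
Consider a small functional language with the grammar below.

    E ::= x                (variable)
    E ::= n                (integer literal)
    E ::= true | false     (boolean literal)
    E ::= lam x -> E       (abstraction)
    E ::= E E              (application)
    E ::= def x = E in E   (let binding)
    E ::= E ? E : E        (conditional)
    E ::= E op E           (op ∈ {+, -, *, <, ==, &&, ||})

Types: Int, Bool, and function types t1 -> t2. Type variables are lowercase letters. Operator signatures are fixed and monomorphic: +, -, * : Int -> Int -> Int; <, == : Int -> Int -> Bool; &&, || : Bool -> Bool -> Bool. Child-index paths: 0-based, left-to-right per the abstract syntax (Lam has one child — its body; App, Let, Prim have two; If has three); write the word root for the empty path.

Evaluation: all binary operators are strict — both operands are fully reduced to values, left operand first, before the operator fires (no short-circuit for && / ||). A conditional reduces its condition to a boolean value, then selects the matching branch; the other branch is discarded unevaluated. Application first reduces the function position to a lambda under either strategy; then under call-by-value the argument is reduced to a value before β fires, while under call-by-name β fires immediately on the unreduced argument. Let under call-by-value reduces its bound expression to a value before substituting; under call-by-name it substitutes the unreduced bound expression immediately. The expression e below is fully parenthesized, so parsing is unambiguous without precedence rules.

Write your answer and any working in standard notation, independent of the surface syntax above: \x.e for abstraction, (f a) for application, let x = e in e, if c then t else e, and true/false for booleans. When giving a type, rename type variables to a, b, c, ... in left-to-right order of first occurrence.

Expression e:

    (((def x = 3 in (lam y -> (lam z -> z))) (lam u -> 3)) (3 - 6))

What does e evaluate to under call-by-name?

Answer: -3

Trace:
step 0: (((let x = 3 in (\y.(\z.z))) (\u.3)) (3 - 6))
step 1: [let@0.0] (((\y.(\z.z)) (\u.3)) (3 - 6))
step 2: [beta@0] ((\z.z) (3 - 6))
step 3: [beta@root] (3 - 6)
step 4: [delta@root] -3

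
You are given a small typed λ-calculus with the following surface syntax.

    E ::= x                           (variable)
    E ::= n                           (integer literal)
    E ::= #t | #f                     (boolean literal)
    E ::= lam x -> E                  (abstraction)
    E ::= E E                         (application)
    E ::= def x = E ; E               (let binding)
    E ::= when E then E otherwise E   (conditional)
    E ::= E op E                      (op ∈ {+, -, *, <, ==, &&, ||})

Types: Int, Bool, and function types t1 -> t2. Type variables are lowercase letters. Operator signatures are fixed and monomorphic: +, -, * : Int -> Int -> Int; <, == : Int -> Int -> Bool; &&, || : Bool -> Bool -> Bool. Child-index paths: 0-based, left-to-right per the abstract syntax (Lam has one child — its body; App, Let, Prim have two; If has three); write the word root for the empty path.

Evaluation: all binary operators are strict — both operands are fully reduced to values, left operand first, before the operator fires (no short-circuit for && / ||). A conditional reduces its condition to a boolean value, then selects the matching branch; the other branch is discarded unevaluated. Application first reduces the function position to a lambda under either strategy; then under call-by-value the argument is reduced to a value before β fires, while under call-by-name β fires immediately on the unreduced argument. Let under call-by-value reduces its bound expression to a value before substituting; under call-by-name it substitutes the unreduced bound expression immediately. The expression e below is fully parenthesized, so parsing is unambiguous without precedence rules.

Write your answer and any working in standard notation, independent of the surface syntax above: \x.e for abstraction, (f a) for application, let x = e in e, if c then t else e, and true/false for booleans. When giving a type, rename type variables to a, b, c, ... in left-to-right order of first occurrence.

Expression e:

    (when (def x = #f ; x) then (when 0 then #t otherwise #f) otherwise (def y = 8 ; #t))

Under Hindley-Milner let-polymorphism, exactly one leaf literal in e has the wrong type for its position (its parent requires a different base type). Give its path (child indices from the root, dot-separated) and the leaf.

Answer: 1.0 : 0

Derivation:
let x : Bool
x : Bool
  unify Bool ~ Bool
  unify Int ~ Bool
  FAIL: mismatch Int ~ Bool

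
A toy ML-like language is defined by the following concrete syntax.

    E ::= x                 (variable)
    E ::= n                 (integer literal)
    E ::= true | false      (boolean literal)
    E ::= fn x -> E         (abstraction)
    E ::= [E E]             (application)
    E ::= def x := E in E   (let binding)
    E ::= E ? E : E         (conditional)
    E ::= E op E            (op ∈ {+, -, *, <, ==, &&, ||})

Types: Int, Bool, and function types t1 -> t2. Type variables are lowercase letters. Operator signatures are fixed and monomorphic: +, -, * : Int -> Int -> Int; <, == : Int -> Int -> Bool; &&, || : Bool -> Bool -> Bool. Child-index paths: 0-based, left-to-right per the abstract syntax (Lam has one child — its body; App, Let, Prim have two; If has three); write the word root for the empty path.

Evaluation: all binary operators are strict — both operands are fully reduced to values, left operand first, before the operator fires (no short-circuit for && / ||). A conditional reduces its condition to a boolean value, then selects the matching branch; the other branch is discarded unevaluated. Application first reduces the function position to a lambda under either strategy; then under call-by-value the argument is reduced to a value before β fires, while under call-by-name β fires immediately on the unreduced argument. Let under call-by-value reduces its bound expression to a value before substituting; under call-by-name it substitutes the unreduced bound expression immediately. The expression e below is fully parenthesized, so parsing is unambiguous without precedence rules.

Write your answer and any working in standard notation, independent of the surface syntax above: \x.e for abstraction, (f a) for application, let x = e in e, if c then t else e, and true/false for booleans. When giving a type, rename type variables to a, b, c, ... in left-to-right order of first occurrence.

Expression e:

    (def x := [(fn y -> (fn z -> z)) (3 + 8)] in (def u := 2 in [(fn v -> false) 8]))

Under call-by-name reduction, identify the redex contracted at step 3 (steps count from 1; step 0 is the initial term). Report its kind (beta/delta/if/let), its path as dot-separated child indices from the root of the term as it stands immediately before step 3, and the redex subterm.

Answer: beta at root : ((\v.false) 8)

Derivation:
step 0: (let x = ((\y.(\z.z)) (3 + 8)) in (let u = 2 in ((\v.false) 8)))
step 1: [let@root] (let u = 2 in ((\v.false) 8))
step 2: [let@root] ((\v.false) 8)
step 3: [beta@root] false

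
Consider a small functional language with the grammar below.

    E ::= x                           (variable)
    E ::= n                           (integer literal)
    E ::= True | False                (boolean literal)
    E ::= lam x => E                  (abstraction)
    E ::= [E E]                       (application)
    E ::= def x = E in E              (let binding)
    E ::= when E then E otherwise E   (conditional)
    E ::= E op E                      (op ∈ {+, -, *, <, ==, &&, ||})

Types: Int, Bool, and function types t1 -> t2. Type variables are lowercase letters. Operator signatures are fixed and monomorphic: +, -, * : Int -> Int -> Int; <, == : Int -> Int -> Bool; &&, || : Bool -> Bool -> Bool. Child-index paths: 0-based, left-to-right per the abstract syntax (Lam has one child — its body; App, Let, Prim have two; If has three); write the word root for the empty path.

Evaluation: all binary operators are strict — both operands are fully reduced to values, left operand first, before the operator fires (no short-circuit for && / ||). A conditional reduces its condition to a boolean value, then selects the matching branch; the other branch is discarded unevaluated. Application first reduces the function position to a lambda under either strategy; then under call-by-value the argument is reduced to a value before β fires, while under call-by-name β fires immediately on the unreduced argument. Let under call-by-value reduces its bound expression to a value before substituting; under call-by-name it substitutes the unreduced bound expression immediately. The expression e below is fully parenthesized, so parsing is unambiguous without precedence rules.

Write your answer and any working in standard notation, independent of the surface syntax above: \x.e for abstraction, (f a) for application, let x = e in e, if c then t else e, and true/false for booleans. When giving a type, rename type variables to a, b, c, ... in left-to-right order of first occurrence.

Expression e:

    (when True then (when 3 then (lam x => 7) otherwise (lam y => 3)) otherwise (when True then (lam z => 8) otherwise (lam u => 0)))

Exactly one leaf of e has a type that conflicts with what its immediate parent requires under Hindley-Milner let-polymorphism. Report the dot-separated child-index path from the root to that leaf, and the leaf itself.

Working:
  unify Bool ~ Bool
  unify Int ~ Bool
  FAIL: mismatch Int ~ Bool

Answer: 1.0 : 3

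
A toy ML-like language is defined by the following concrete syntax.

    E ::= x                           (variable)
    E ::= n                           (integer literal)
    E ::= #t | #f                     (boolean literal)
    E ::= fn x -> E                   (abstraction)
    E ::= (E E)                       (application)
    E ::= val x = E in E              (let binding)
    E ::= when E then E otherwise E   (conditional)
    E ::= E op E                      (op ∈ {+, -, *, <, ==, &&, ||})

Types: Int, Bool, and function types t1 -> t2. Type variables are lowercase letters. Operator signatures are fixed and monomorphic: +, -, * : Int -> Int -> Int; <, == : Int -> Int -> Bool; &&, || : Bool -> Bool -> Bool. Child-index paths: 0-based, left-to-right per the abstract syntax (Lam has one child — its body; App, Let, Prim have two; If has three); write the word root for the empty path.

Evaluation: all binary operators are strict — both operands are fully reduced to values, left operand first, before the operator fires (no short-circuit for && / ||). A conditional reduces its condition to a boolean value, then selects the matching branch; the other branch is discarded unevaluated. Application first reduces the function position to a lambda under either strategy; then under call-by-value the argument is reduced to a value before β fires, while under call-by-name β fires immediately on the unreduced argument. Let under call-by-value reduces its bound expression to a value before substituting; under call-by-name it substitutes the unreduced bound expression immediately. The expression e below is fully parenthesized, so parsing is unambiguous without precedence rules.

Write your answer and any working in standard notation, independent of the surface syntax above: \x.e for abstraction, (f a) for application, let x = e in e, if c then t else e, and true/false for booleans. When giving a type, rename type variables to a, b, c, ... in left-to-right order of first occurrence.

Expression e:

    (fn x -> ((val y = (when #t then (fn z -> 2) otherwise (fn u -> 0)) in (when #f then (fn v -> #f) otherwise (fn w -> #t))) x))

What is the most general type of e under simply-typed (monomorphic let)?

Derivation:
  unify Bool ~ Bool
\z._ : b -> Int
\u._ : c -> Int
  unify b -> Int ~ c -> Int
  unify b ~ c
  unify Int ~ Int
let y : c -> Int
  unify Bool ~ Bool
\v._ : d -> Bool
\w._ : e -> Bool
  unify d -> Bool ~ e -> Bool
  unify d ~ e
  unify Bool ~ Bool
x : a
  unify e -> Bool ~ a -> f
  unify e ~ a
  unify Bool ~ f
_ _ : Bool
\x._ : a -> Bool

Answer: a -> Bool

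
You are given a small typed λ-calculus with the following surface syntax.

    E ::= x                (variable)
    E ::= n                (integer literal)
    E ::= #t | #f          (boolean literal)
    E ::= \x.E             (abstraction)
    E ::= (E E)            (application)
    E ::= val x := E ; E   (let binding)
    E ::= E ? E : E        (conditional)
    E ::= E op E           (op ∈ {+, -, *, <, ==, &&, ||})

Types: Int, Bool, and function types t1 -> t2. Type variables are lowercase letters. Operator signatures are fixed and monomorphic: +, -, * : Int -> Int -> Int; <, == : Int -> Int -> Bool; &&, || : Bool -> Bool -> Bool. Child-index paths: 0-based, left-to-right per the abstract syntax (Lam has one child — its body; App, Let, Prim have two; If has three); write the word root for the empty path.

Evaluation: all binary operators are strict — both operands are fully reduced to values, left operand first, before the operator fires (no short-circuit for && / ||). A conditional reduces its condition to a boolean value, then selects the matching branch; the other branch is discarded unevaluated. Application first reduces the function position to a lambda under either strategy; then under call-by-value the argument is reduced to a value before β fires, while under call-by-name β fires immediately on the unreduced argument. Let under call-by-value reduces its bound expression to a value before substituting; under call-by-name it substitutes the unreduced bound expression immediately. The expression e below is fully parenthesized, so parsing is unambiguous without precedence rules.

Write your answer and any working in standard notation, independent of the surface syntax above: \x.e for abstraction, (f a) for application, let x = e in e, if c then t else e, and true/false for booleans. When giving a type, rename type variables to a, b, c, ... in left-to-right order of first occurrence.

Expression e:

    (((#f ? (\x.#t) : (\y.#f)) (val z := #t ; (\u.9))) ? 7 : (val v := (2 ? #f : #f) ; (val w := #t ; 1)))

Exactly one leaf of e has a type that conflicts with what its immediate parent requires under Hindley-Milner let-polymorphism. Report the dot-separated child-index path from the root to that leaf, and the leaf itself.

Answer: 2.0.0 : 2

Derivation:
  unify Bool ~ Bool
\x._ : a -> Bool
\y._ : b -> Bool
  unify a -> Bool ~ b -> Bool
  unify a ~ b
  unify Bool ~ Bool
let z : Bool
\u._ : c -> Int
  unify b -> Bool ~ (c -> Int) -> d
  unify b ~ c -> Int
  unify Bool ~ d
_ _ : Bool
  unify Bool ~ Bool
  unify Int ~ Bool
  FAIL: mismatch Int ~ Bool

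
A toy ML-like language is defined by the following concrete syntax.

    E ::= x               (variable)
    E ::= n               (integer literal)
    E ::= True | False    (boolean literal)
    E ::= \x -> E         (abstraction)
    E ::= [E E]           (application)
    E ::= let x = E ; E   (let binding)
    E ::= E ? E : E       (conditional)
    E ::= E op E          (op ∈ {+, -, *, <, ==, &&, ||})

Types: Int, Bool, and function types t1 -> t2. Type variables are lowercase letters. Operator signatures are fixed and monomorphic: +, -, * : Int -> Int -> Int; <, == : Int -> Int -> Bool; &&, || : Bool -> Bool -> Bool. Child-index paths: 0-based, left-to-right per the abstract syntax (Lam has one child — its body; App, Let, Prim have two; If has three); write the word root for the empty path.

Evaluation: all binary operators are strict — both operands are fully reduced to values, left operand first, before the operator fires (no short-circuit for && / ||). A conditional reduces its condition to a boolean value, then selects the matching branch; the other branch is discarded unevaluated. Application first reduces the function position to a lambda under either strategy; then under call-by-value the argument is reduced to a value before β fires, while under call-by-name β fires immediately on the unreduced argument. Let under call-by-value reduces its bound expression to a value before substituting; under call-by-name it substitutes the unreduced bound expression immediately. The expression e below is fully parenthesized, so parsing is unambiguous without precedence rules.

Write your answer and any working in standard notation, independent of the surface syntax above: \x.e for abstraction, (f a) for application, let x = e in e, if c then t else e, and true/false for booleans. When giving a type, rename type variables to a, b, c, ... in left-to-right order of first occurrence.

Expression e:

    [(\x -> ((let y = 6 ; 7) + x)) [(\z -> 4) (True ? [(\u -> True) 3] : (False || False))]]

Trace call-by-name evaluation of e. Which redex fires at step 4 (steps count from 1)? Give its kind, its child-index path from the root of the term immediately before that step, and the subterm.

Derivation:
step 0: ((\x.((let y = 6 in 7) + x)) ((\z.4) (if true then ((\u.true) 3) else (false || false))))
step 1: [beta@root] ((let y = 6 in 7) + ((\z.4) (if true then ((\u.true) 3) else (false || false))))
step 2: [let@0] (7 + ((\z.4) (if true then ((\u.true) 3) else (false || false))))
step 3: [beta@1] (7 + 4)
step 4: [delta@root] 11

Answer: delta at root : (7 + 4)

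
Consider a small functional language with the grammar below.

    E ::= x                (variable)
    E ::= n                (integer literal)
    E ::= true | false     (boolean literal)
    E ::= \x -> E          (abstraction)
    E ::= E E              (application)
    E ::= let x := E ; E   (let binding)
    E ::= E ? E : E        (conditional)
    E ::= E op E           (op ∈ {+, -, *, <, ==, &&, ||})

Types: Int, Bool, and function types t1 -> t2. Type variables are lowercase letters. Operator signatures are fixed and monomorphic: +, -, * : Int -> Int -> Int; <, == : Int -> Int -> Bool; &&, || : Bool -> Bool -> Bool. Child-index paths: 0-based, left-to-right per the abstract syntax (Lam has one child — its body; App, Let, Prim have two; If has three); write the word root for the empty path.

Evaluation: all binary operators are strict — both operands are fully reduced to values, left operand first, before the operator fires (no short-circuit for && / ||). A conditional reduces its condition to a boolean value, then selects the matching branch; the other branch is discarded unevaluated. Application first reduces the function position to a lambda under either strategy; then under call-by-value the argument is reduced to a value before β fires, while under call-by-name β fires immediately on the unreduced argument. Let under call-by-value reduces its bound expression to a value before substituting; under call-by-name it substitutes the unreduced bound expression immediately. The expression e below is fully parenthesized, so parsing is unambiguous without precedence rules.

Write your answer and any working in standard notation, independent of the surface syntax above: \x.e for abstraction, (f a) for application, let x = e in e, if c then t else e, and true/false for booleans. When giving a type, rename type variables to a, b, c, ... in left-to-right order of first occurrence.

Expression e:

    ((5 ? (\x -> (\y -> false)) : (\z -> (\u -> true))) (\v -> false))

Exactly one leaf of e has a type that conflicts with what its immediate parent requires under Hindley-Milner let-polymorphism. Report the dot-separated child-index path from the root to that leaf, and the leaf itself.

Trace:
  unify Int ~ Bool
  FAIL: mismatch Int ~ Bool

Answer: 0.0 : 5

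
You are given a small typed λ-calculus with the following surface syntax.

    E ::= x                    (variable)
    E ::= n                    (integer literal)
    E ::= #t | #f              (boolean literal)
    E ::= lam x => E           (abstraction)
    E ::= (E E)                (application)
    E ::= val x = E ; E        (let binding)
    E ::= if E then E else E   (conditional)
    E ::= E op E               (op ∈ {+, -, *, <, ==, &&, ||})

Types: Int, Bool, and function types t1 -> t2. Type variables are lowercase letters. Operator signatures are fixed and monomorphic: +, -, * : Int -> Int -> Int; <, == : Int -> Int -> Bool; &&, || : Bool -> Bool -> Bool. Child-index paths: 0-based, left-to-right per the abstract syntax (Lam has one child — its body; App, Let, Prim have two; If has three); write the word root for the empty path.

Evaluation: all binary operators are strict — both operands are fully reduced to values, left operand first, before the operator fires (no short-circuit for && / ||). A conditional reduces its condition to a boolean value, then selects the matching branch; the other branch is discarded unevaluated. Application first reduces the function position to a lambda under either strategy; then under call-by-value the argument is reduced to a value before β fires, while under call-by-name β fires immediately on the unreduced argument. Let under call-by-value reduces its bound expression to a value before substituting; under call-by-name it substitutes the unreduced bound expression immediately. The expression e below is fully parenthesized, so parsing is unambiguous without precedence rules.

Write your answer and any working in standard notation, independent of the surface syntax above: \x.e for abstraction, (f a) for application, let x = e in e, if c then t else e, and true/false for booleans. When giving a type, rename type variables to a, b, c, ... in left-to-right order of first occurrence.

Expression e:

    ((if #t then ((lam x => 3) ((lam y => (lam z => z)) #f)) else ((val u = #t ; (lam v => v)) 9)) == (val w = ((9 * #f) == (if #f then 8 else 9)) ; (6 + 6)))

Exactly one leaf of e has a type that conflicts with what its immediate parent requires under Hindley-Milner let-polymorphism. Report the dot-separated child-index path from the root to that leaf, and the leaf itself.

Working:
  unify Bool ~ Bool
\x._ : a -> Int
z : c
\z._ : c -> c
\y._ : b -> c -> c
  unify b -> c -> c ~ Bool -> d
  unify b ~ Bool
  unify c -> c ~ d
_ _ : c -> c
  unify a -> Int ~ (c -> c) -> e
  unify a ~ c -> c
  unify Int ~ e
_ _ : Int
let u : Bool
v : f
\v._ : f -> f
  unify f -> f ~ Int -> g
  unify f ~ Int
  unify Int ~ g
_ _ : Int
  unify Int ~ Int
  unify Int ~ Int
  unify Int ~ Int
  unify Bool ~ Int
  FAIL: mismatch Bool ~ Int

Answer: 1.0.0.1 : false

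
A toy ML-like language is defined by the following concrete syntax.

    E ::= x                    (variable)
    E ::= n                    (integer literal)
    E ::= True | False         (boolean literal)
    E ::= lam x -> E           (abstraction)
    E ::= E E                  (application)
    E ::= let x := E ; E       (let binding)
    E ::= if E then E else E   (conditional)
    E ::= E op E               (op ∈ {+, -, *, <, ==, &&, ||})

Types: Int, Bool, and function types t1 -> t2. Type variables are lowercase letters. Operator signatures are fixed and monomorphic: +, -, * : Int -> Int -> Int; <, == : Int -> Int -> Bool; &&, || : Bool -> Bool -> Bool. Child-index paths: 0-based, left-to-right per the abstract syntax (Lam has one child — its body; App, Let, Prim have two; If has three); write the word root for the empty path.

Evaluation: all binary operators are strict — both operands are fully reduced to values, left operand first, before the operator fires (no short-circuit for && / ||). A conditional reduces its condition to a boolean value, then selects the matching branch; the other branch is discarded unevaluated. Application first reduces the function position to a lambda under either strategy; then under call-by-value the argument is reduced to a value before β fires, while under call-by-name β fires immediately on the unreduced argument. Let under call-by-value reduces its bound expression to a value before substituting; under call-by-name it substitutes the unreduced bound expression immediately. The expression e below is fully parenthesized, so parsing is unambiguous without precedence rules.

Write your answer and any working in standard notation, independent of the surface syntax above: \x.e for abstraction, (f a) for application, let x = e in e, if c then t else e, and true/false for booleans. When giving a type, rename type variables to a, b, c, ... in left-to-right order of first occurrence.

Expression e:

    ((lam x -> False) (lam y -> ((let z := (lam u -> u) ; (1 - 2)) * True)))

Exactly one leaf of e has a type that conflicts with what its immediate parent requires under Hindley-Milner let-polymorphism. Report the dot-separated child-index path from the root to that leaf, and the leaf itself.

Working:
\x._ : a -> Bool
u : c
\u._ : c -> c
let z : forall. c -> c
  unify Int ~ Int
  unify Int ~ Int
  unify Int ~ Int
  unify Bool ~ Int
  FAIL: mismatch Bool ~ Int

Answer: 1.0.1 : true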